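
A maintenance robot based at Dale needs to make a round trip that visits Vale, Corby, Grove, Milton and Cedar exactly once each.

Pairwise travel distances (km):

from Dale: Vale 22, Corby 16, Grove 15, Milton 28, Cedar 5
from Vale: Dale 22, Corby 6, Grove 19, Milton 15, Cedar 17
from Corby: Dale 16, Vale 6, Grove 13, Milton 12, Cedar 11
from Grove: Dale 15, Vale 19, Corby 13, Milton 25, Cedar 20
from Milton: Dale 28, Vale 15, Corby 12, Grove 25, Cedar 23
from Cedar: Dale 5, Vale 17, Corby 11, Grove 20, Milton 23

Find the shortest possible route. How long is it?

Minimum total distance: 77 km.

There are 60 distinct closed tours to check (reversals are equivalent).
Dale → Vale → Corby → Grove → Milton → Cedar → Dale: 22+6+13+25+23+5 = 94
Dale → Vale → Corby → Grove → Cedar → Milton → Dale: 22+6+13+20+23+28 = 112
Dale → Vale → Corby → Milton → Grove → Cedar → Dale: 22+6+12+25+20+5 = 90
Dale → Vale → Corby → Milton → Cedar → Grove → Dale: 22+6+12+23+20+15 = 98
Dale → Vale → Corby → Cedar → Grove → Milton → Dale: 22+6+11+20+25+28 = 112
Dale → Vale → Corby → Cedar → Milton → Grove → Dale: 22+6+11+23+25+15 = 102
Dale → Vale → Grove → Corby → Milton → Cedar → Dale: 22+19+13+12+23+5 = 94
Dale → Vale → Grove → Corby → Cedar → Milton → Dale: 22+19+13+11+23+28 = 116
Dale → Vale → Grove → Milton → Corby → Cedar → Dale: 22+19+25+12+11+5 = 94
Dale → Vale → Grove → Milton → Cedar → Corby → Dale: 22+19+25+23+11+16 = 116
Dale → Vale → Grove → Cedar → Corby → Milton → Dale: 22+19+20+11+12+28 = 112
Dale → Vale → Grove → Cedar → Milton → Corby → Dale: 22+19+20+23+12+16 = 112
Dale → Vale → Milton → Corby → Grove → Cedar → Dale: 22+15+12+13+20+5 = 87
Dale → Vale → Milton → Corby → Cedar → Grove → Dale: 22+15+12+11+20+15 = 95
… (46 more)
Dale → Grove → Vale → Milton → Corby → Cedar → Dale: 15+19+15+12+11+5 = 77  ← best
The minimum is 77.
One optimal route: Dale → Grove → Vale → Milton → Corby → Cedar → Dale (or its reverse).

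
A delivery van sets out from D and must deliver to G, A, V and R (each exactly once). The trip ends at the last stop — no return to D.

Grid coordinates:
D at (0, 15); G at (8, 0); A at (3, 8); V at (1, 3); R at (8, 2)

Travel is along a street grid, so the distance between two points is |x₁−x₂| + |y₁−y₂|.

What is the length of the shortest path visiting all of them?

There are 4! = 24 possible orderings.
D → G → A → V → R: 23+13+7+8 = 51
D → G → A → R → V: 23+13+11+8 = 55
D → G → V → A → R: 23+10+7+11 = 51
D → G → V → R → A: 23+10+8+11 = 52
D → G → R → A → V: 23+2+11+7 = 43
D → G → R → V → A: 23+2+8+7 = 40
D → A → G → V → R: 10+13+10+8 = 41
D → A → G → R → V: 10+13+2+8 = 33
D → A → V → G → R: 10+7+10+2 = 29
D → A → V → R → G: 10+7+8+2 = 27
D → A → R → G → V: 10+11+2+10 = 33
D → A → R → V → G: 10+11+8+10 = 39
D → V → G → A → R: 13+10+13+11 = 47
D → V → G → R → A: 13+10+2+11 = 36
… (10 more)
The minimum is 27.
One shortest path: D → A → V → R → G.

27 — the minimum one-way total.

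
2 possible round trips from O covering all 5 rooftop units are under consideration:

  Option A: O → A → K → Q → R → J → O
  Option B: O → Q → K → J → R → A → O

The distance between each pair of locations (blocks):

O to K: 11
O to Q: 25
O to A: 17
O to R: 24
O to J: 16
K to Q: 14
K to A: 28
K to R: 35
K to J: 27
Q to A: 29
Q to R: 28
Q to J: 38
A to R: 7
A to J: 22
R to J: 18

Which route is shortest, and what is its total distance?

Option A: 17 + 28 + 14 + 28 + 18 + 16 = 121
Option B: 25 + 14 + 27 + 18 + 7 + 17 = 108

108 blocks — Option B is the shortest.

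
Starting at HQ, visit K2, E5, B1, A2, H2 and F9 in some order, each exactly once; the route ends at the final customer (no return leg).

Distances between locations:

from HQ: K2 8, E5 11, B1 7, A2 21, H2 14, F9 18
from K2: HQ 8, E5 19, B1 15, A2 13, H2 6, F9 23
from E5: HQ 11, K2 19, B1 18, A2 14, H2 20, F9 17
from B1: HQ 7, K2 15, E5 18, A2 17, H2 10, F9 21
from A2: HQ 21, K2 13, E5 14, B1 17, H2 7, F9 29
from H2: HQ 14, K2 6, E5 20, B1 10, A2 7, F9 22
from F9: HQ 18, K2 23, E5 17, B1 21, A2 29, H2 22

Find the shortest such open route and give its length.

There are 6! = 720 possible orderings.
HQ - K2 - E5 - B1 - A2 - H2 - F9: 8+19+18+17+7+22 = 91
HQ - K2 - E5 - B1 - A2 - F9 - H2: 8+19+18+17+29+22 = 113
HQ - K2 - E5 - B1 - H2 - A2 - F9: 8+19+18+10+7+29 = 91
HQ - K2 - E5 - B1 - H2 - F9 - A2: 8+19+18+10+22+29 = 106
HQ - K2 - E5 - B1 - F9 - A2 - H2: 8+19+18+21+29+7 = 102
HQ - K2 - E5 - B1 - F9 - H2 - A2: 8+19+18+21+22+7 = 95
HQ - K2 - E5 - A2 - B1 - H2 - F9: 8+19+14+17+10+22 = 90
HQ - K2 - E5 - A2 - B1 - F9 - H2: 8+19+14+17+21+22 = 101
… (712 more)
HQ - B1 - K2 - H2 - A2 - E5 - F9: 7+15+6+7+14+17 = 66  ← best
The minimum is 66.
One shortest path: HQ → B1 → K2 → H2 → A2 → E5 → F9.

66 — the minimum one-way total.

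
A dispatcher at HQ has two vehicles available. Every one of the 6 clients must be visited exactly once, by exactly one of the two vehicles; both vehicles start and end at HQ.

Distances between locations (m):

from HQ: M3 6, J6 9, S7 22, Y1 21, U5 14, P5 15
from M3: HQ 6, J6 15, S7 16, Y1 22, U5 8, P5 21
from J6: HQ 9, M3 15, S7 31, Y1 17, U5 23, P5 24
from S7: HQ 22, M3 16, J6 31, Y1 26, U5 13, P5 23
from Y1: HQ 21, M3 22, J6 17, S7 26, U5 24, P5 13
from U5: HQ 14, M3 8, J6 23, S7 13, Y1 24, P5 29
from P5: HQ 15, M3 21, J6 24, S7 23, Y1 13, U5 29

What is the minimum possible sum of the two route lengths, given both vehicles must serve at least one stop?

99 m — the smallest possible combined total.

There are 2^5 − 1 = 31 ways to divide the 6 stops into two non-empty groups. For each, the best each vehicle can do is its own shortest tour through its group:
  {M3} + {J6, S7, Y1, U5, P5}: 12 + 89 = 101
  {J6} + {M3, S7, Y1, U5, P5}: 18 + 81 = 99
  {M3, J6} + {S7, Y1, U5, P5}: 30 + 81 = 111
  {S7} + {M3, J6, Y1, U5, P5}: 44 + 82 = 126
  {M3, S7} + {J6, Y1, U5, P5}: 44 + 82 = 126
  {J6, S7} + {M3, Y1, U5, P5}: 62 + 66 = 128
  … (31 splits in total)
Best: vehicle 1 HQ → J6 → HQ = 18; vehicle 2 HQ → M3 → U5 → S7 → Y1 → P5 → HQ = 81; combined 99.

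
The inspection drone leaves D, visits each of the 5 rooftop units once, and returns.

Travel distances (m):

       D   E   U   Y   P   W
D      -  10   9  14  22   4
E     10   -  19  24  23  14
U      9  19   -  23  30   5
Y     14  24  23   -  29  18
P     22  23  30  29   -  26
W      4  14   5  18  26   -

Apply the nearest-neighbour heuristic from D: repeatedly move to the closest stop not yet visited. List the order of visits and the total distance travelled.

At D the remaining stops are W 4, U 9, E 10, Y 14, P 22; go to W.
At W the remaining stops are U 5, E 14, Y 18, P 26; go to U.
At U the remaining stops are E 19, Y 23, P 30; go to E.
At E the remaining stops are P 23, Y 24; go to P.
At P the remaining stops are Y 29; go to Y.
Return Y→D: 14.
Total = 4 + 5 + 19 + 23 + 29 + 14 = 94.

Total distance 94 m via the nearest-neighbour route D → W → U → E → P → Y → D.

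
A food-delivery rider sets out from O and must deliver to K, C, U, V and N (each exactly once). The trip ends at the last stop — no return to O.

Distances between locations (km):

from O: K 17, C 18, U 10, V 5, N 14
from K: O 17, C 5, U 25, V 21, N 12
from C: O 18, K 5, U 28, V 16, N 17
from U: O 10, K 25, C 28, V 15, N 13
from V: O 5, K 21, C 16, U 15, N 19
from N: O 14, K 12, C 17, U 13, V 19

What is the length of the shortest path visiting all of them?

There are 5! = 120 possible orderings.
O → K → C → U → V → N: 17+5+28+15+19 = 84
O → K → C → U → N → V: 17+5+28+13+19 = 82
O → K → C → V → U → N: 17+5+16+15+13 = 66
O → K → C → V → N → U: 17+5+16+19+13 = 70
O → K → C → N → U → V: 17+5+17+13+15 = 67
O → K → C → N → V → U: 17+5+17+19+15 = 73
O → K → U → C → V → N: 17+25+28+16+19 = 105
O → K → U → C → N → V: 17+25+28+17+19 = 106
O → K → U → V → C → N: 17+25+15+16+17 = 90
O → K → U → V → N → C: 17+25+15+19+17 = 93
O → K → U → N → C → V: 17+25+13+17+16 = 88
O → K → U → N → V → C: 17+25+13+19+16 = 90
O → K → V → C → U → N: 17+21+16+28+13 = 95
O → K → V → C → N → U: 17+21+16+17+13 = 84
… (106 more)
O → V → U → N → K → C: 5+15+13+12+5 = 50  ← best
The minimum is 50.
One shortest path: O → V → U → N → K → C.

Shortest open route: 50 km.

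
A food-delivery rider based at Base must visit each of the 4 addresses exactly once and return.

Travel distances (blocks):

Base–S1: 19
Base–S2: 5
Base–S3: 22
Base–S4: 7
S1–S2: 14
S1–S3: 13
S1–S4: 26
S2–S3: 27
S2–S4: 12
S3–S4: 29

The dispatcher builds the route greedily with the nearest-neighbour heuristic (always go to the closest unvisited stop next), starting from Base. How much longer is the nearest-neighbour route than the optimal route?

The nearest-neighbour route is 10 blocks longer than optimal.

From Base: S2=5, S4=7, S1=19, S3=22 → choose S2 (5).
From S2: S4=12, S1=14, S3=27 → choose S4 (12).
From S4: S1=26, S3=29 → choose S1 (26).
From S1: S3=13 → choose S3 (13).
NN route Base → S2 → S4 → S1 → S3 → Base costs 78.
Optimal: Base → S2 → S1 → S3 → S4 → Base costs 68 (by enumerating all 12 distinct tours).
Excess = 78 − 68 = 10.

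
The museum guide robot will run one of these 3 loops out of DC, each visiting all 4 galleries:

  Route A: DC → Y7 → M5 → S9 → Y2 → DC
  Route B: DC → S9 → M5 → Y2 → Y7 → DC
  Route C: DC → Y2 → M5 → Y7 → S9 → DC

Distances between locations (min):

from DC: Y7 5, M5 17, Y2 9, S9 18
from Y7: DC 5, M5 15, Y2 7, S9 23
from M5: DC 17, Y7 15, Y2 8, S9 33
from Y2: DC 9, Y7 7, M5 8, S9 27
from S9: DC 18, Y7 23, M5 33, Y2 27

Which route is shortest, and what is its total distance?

Route A: 5 + 15 + 33 + 27 + 9 = 89
Route B: 18 + 33 + 8 + 7 + 5 = 71
Route C: 9 + 8 + 15 + 23 + 18 = 73

Shortest is Route B, total 71 min.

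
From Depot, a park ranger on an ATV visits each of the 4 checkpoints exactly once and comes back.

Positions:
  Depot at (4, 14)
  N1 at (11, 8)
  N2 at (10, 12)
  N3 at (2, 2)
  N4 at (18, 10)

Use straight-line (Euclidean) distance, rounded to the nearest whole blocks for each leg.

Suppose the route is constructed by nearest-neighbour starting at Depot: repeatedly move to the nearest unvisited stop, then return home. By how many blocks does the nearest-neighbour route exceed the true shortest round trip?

Excess over optimum: 3 blocks.

Depot: N2=6, N1=9, N3=12, N4=15 ⇒ N2
N2: N1=4, N4=8, N3=13 ⇒ N1
N1: N4=7, N3=11 ⇒ N4
N4: N3=18 ⇒ N3
NN route Depot → N2 → N1 → N4 → N3 → Depot costs 47.
Optimal: Depot → N2 → N4 → N1 → N3 → Depot costs 44 (by enumerating all 12 distinct tours).
Excess = 47 − 44 = 3.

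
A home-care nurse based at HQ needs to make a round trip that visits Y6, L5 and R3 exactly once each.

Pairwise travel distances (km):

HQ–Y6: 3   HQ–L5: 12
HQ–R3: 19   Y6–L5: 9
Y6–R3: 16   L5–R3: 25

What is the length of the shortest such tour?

With 3 stops there are 3!/2 = 3 distinct round trips (a route and its reverse cost the same).
HQ → Y6 → L5 → R3 → HQ: 3+9+25+19 = 56
HQ → Y6 → R3 → L5 → HQ: 3+16+25+12 = 56
HQ → L5 → Y6 → R3 → HQ: 12+9+16+19 = 56
The minimum is 56.
One optimal route: HQ → Y6 → L5 → R3 → HQ (or its reverse).

56 km — the shortest possible round trip.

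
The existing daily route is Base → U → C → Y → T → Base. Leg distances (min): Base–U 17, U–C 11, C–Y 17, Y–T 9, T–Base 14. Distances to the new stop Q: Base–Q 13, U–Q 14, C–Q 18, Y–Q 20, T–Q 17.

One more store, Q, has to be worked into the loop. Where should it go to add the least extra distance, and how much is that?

Minimum extra distance: 10 min, inserting Q between Base and U.

Insertion cost between consecutive stops i–j is d(i,Q) + d(Q,j) − d(i,j):
  between Base and U: 13 + 14 − 17 = 10
  between U and C: 14 + 18 − 11 = 21
  between C and Y: 18 + 20 − 17 = 21
  between Y and T: 20 + 17 − 9 = 28
  between T and Base: 17 + 13 − 14 = 16
Cheapest insertion is between Base and U, adding 10.
New total = 68 + 10 = 78.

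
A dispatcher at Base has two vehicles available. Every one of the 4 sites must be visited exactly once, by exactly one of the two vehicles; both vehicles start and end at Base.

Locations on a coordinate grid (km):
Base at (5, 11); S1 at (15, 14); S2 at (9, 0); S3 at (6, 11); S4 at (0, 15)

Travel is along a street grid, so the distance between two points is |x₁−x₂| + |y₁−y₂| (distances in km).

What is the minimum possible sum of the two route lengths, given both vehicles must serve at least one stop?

There are 2^3 − 1 = 7 ways to divide the 4 stops into two non-empty groups. For each, the best each vehicle can do is its own shortest tour through its group:
  {S1} + {S2, S3, S4}: 26 + 48 = 74
  {S2} + {S1, S3, S4}: 30 + 38 = 68
  {S1, S2} + {S3, S4}: 48 + 20 = 68
  {S3} + {S1, S2, S4}: 2 + 60 = 62
  {S1, S3} + {S2, S4}: 26 + 48 = 74
  {S2, S3} + {S1, S4}: 30 + 38 = 68
  … (7 splits in total)
Best: vehicle 1 Base → S3 → Base = 2; vehicle 2 Base → S2 → S1 → S4 → Base = 60; combined 62.

Minimum combined distance: 62 km.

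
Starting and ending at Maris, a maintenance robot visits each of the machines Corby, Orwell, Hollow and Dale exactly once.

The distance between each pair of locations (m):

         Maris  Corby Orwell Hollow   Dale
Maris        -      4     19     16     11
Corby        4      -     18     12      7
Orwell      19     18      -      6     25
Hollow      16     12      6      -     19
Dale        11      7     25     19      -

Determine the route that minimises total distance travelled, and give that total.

Shortest round trip = 55 m.

With 4 stops there are 4!/2 = 12 distinct round trips (a route and its reverse cost the same).
Maris-Corby-Orwell-Hollow-Dale-Maris: 4+18+6+19+11 = 58
Maris-Corby-Orwell-Dale-Hollow-Maris: 4+18+25+19+16 = 82
Maris-Corby-Hollow-Orwell-Dale-Maris: 4+12+6+25+11 = 58
Maris-Corby-Hollow-Dale-Orwell-Maris: 4+12+19+25+19 = 79
Maris-Corby-Dale-Orwell-Hollow-Maris: 4+7+25+6+16 = 58
Maris-Corby-Dale-Hollow-Orwell-Maris: 4+7+19+6+19 = 55
Maris-Orwell-Corby-Hollow-Dale-Maris: 19+18+12+19+11 = 79
Maris-Orwell-Corby-Dale-Hollow-Maris: 19+18+7+19+16 = 79
Maris-Orwell-Hollow-Corby-Dale-Maris: 19+6+12+7+11 = 55
Maris-Orwell-Dale-Corby-Hollow-Maris: 19+25+7+12+16 = 79
Maris-Hollow-Corby-Orwell-Dale-Maris: 16+12+18+25+11 = 82
Maris-Hollow-Orwell-Corby-Dale-Maris: 16+6+18+7+11 = 58
The minimum is 55.
One optimal route: Maris → Corby → Dale → Hollow → Orwell → Maris (or its reverse).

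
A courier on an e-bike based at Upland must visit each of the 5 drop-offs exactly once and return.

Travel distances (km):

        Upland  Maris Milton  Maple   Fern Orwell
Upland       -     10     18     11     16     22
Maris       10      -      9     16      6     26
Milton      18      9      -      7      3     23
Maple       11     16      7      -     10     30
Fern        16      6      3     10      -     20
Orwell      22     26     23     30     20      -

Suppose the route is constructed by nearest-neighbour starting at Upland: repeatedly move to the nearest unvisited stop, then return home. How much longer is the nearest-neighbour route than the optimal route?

3 km longer than the optimal tour.

From Upland: Maris=10, Maple=11, Fern=16, Milton=18, Orwell=22 → choose Maris (10).
From Maris: Fern=6, Milton=9, Maple=16, Orwell=26 → choose Fern (6).
From Fern: Milton=3, Maple=10, Orwell=20 → choose Milton (3).
From Milton: Maple=7, Orwell=23 → choose Maple (7).
From Maple: Orwell=30 → choose Orwell (30).
NN route Upland → Maris → Fern → Milton → Maple → Orwell → Upland costs 78.
Optimal: Upland → Maple → Milton → Maris → Fern → Orwell → Upland costs 75 (by enumerating all 60 distinct tours).
Excess = 78 − 75 = 3.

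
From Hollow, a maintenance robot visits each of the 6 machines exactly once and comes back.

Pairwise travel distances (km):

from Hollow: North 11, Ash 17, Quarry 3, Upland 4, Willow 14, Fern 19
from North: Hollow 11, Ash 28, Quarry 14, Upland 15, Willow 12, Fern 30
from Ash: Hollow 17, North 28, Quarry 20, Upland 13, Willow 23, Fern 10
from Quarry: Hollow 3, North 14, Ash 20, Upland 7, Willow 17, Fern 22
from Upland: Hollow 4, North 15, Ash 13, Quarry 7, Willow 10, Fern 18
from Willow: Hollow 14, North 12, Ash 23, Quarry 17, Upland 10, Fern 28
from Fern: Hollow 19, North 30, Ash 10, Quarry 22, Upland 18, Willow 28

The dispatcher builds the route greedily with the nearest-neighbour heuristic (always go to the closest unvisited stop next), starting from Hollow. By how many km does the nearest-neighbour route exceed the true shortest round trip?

Excess over optimum: 8 km.

Hollow: Quarry=3, Upland=4, North=11, Willow=14, Ash=17, Fern=19 ⇒ Quarry
Quarry: Upland=7, North=14, Willow=17, Ash=20, Fern=22 ⇒ Upland
Upland: Willow=10, Ash=13, North=15, Fern=18 ⇒ Willow
Willow: North=12, Ash=23, Fern=28 ⇒ North
North: Ash=28, Fern=30 ⇒ Ash
Ash: Fern=10 ⇒ Fern
NN route Hollow → Quarry → Upland → Willow → North → Ash → Fern → Hollow costs 89.
Optimal: Hollow → North → Willow → Upland → Ash → Fern → Quarry → Hollow costs 81 (by enumerating all 360 distinct tours).
Excess = 89 − 81 = 8.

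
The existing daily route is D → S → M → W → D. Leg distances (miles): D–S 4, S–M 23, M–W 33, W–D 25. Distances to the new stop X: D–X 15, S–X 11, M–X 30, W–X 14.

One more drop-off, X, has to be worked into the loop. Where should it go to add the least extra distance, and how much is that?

+4 miles — insert X between W and D.

Insertion cost between consecutive stops i–j is d(i,X) + d(X,j) − d(i,j):
  between D and S: 15 + 11 − 4 = 22
  between S and M: 11 + 30 − 23 = 18
  between M and W: 30 + 14 − 33 = 11
  between W and D: 14 + 15 − 25 = 4
Cheapest insertion is between W and D, adding 4.
New total = 85 + 4 = 89.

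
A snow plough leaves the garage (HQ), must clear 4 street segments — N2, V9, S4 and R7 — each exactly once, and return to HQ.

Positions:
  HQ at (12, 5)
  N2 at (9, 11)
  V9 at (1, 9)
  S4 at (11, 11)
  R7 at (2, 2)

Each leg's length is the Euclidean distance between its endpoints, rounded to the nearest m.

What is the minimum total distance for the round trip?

33 m — the shortest possible round trip.

HQ - N2 - V9 - S4 - R7 - HQ: 7+8+10+13+10 = 48
HQ - N2 - V9 - R7 - S4 - HQ: 7+8+7+13+6 = 41
HQ - N2 - S4 - V9 - R7 - HQ: 7+2+10+7+10 = 36
HQ - N2 - S4 - R7 - V9 - HQ: 7+2+13+7+12 = 41
HQ - N2 - R7 - V9 - S4 - HQ: 7+11+7+10+6 = 41
HQ - N2 - R7 - S4 - V9 - HQ: 7+11+13+10+12 = 53
HQ - V9 - N2 - S4 - R7 - HQ: 12+8+2+13+10 = 45
HQ - V9 - N2 - R7 - S4 - HQ: 12+8+11+13+6 = 50
HQ - V9 - S4 - N2 - R7 - HQ: 12+10+2+11+10 = 45
HQ - V9 - R7 - N2 - S4 - HQ: 12+7+11+2+6 = 38
HQ - S4 - N2 - V9 - R7 - HQ: 6+2+8+7+10 = 33
HQ - S4 - V9 - N2 - R7 - HQ: 6+10+8+11+10 = 45
The minimum is 33.
One optimal route: HQ → S4 → N2 → V9 → R7 → HQ (or its reverse).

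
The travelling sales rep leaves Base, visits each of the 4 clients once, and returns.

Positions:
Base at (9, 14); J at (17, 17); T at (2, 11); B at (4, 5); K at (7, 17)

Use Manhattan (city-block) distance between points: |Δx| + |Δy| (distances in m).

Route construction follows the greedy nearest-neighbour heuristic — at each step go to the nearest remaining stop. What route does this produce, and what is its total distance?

Total distance 58 m via the nearest-neighbour route Base → K → J → T → B → Base.

Base → [K:5 / T:10 / J:11 / B:14] → K (5)
K → [J:10 / T:11 / B:15] → J (10)
J → [T:21 / B:25] → T (21)
T → [B:8] → B (8)
Return B→Base: 14.
Total = 5 + 10 + 21 + 8 + 14 = 58.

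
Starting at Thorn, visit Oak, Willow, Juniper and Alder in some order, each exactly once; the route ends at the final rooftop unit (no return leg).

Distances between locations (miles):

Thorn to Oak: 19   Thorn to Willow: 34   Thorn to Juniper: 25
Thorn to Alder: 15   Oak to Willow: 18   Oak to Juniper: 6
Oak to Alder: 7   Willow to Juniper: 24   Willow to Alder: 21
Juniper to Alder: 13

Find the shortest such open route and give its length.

Shortest open route: 52 miles.

There are 4! = 24 possible orderings.
Thorn → Oak → Willow → Juniper → Alder: 19+18+24+13 = 74
Thorn → Oak → Willow → Alder → Juniper: 19+18+21+13 = 71
Thorn → Oak → Juniper → Willow → Alder: 19+6+24+21 = 70
Thorn → Oak → Juniper → Alder → Willow: 19+6+13+21 = 59
Thorn → Oak → Alder → Willow → Juniper: 19+7+21+24 = 71
Thorn → Oak → Alder → Juniper → Willow: 19+7+13+24 = 63
Thorn → Willow → Oak → Juniper → Alder: 34+18+6+13 = 71
Thorn → Willow → Oak → Alder → Juniper: 34+18+7+13 = 72
Thorn → Willow → Juniper → Oak → Alder: 34+24+6+7 = 71
Thorn → Willow → Juniper → Alder → Oak: 34+24+13+7 = 78
Thorn → Willow → Alder → Oak → Juniper: 34+21+7+6 = 68
Thorn → Willow → Alder → Juniper → Oak: 34+21+13+6 = 74
Thorn → Juniper → Oak → Willow → Alder: 25+6+18+21 = 70
Thorn → Juniper → Oak → Alder → Willow: 25+6+7+21 = 59
… (10 more)
Thorn → Alder → Oak → Juniper → Willow: 15+7+6+24 = 52  ← best
The minimum is 52.
One shortest path: Thorn → Alder → Oak → Juniper → Willow.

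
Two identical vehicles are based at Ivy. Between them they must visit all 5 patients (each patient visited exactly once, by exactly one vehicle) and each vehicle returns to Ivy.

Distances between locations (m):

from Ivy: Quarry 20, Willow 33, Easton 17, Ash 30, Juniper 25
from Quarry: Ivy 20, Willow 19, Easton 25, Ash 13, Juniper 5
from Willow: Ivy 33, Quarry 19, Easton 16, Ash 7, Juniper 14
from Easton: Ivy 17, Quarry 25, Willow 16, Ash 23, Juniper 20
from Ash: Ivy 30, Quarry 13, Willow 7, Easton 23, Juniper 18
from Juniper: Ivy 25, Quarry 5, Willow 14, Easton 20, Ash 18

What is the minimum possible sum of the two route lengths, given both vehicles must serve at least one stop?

There are 2^4 − 1 = 15 ways to divide the 5 stops into two non-empty groups. For each, the best each vehicle can do is its own shortest tour through its group:
  {Quarry} + {Willow, Easton, Ash, Juniper}: 40 + 83 = 123
  {Willow} + {Quarry, Easton, Ash, Juniper}: 66 + 83 = 149
  {Quarry, Willow} + {Easton, Ash, Juniper}: 72 + 83 = 155
  {Easton} + {Quarry, Willow, Ash, Juniper}: 34 + 76 = 110
  {Quarry, Easton} + {Willow, Ash, Juniper}: 62 + 76 = 138
  {Willow, Easton} + {Quarry, Ash, Juniper}: 66 + 73 = 139
  … (15 splits in total)
Best: vehicle 1 Ivy → Easton → Ivy = 34; vehicle 2 Ivy → Quarry → Juniper → Willow → Ash → Ivy = 76; combined 110.

110 m — the smallest possible combined total.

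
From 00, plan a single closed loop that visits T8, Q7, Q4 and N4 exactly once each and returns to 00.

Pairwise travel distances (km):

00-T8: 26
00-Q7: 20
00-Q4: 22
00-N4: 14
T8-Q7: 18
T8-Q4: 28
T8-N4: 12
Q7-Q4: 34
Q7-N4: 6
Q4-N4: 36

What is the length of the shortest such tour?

Shortest round trip = 88 km.

There are 12 distinct closed tours to check (reversals are equivalent).
00→T8→Q7→Q4→N4→00: 26+18+34+36+14 = 128
00→T8→Q7→N4→Q4→00: 26+18+6+36+22 = 108
00→T8→Q4→Q7→N4→00: 26+28+34+6+14 = 108
00→T8→Q4→N4→Q7→00: 26+28+36+6+20 = 116
00→T8→N4→Q7→Q4→00: 26+12+6+34+22 = 100
00→T8→N4→Q4→Q7→00: 26+12+36+34+20 = 128
00→Q7→T8→Q4→N4→00: 20+18+28+36+14 = 116
00→Q7→T8→N4→Q4→00: 20+18+12+36+22 = 108
00→Q7→Q4→T8→N4→00: 20+34+28+12+14 = 108
00→Q7→N4→T8→Q4→00: 20+6+12+28+22 = 88
00→Q4→T8→Q7→N4→00: 22+28+18+6+14 = 88
00→Q4→Q7→T8→N4→00: 22+34+18+12+14 = 100
The minimum is 88.
One optimal route: 00 → Q7 → N4 → T8 → Q4 → 00 (or its reverse).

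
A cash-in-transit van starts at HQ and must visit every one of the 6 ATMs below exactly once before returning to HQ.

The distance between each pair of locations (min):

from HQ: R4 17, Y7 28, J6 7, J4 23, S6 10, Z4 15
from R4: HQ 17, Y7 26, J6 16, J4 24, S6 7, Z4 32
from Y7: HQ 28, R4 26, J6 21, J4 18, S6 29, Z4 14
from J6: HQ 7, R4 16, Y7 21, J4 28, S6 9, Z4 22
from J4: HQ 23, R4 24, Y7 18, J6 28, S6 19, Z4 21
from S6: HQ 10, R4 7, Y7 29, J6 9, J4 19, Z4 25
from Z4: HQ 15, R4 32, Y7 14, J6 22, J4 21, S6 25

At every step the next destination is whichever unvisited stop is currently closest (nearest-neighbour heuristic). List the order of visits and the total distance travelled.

HQ → [J6:7 / S6:10 / Z4:15 / R4:17 / J4:23 / Y7:28] → J6 (7)
J6 → [S6:9 / R4:16 / Y7:21 / Z4:22 / J4:28] → S6 (9)
S6 → [R4:7 / J4:19 / Z4:25 / Y7:29] → R4 (7)
R4 → [J4:24 / Y7:26 / Z4:32] → J4 (24)
J4 → [Y7:18 / Z4:21] → Y7 (18)
Y7 → [Z4:14] → Z4 (14)
Return Z4→HQ: 15.
Total = 7 + 9 + 7 + 24 + 18 + 14 + 15 = 94.

94 min along HQ → J6 → S6 → R4 → J4 → Y7 → Z4 → HQ.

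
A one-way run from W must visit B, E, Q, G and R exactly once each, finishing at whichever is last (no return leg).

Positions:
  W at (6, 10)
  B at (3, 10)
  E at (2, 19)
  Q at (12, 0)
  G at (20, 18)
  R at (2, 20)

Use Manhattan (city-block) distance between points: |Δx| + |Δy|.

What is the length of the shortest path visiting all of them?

60 — the minimum one-way total.

There are 5! = 120 possible orderings.
W → B → E → Q → G → R: 3+10+29+26+20 = 88
W → B → E → Q → R → G: 3+10+29+30+20 = 92
W → B → E → G → Q → R: 3+10+19+26+30 = 88
W → B → E → G → R → Q: 3+10+19+20+30 = 82
W → B → E → R → Q → G: 3+10+1+30+26 = 70
W → B → E → R → G → Q: 3+10+1+20+26 = 60
W → B → Q → E → G → R: 3+19+29+19+20 = 90
W → B → Q → E → R → G: 3+19+29+1+20 = 72
W → B → Q → G → E → R: 3+19+26+19+1 = 68
W → B → Q → G → R → E: 3+19+26+20+1 = 69
W → B → Q → R → E → G: 3+19+30+1+19 = 72
W → B → Q → R → G → E: 3+19+30+20+19 = 91
W → B → G → E → Q → R: 3+25+19+29+30 = 106
W → B → G → E → R → Q: 3+25+19+1+30 = 78
… (106 more)
The minimum is 60.
One shortest path: W → B → E → R → G → Q.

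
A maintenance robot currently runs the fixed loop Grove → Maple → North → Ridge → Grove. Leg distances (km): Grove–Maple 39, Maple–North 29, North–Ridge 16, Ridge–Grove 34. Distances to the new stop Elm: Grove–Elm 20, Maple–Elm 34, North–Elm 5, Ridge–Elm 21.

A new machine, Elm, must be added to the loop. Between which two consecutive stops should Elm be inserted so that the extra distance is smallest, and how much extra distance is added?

Adding 7 km by placing Elm on the Ridge–Grove leg.

Insertion cost between consecutive stops i–j is d(i,Elm) + d(Elm,j) − d(i,j):
  between Grove and Maple: 20 + 34 − 39 = 15
  between Maple and North: 34 + 5 − 29 = 10
  between North and Ridge: 5 + 21 − 16 = 10
  between Ridge and Grove: 21 + 20 − 34 = 7
Cheapest insertion is between Ridge and Grove, adding 7.
New total = 118 + 7 = 125.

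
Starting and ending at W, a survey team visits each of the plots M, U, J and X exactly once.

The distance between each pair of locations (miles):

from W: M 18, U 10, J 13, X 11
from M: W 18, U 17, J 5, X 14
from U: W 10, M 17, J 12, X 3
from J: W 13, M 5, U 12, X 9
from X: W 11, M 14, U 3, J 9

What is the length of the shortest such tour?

W-M-U-J-X-W: 18+17+12+9+11 = 67
W-M-U-X-J-W: 18+17+3+9+13 = 60
W-M-J-U-X-W: 18+5+12+3+11 = 49
W-M-J-X-U-W: 18+5+9+3+10 = 45
W-M-X-U-J-W: 18+14+3+12+13 = 60
W-M-X-J-U-W: 18+14+9+12+10 = 63
W-U-M-J-X-W: 10+17+5+9+11 = 52
W-U-M-X-J-W: 10+17+14+9+13 = 63
W-U-J-M-X-W: 10+12+5+14+11 = 52
W-U-X-M-J-W: 10+3+14+5+13 = 45
W-J-M-U-X-W: 13+5+17+3+11 = 49
W-J-U-M-X-W: 13+12+17+14+11 = 67
The minimum is 45.
One optimal route: W → M → J → X → U → W (or its reverse).

Minimum total distance: 45 miles.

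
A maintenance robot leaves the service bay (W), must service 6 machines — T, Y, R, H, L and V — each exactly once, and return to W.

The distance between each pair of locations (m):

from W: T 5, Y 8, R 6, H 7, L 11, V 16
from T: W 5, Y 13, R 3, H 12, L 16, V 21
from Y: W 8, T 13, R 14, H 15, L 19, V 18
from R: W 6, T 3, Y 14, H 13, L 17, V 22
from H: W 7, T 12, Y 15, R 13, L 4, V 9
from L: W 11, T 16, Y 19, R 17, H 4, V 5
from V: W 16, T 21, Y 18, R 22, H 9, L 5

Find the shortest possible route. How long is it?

Minimum total distance: 56 m.

W→T→Y→R→H→L→V→W: 5+13+14+13+4+5+16 = 70
W→T→Y→R→H→V→L→W: 5+13+14+13+9+5+11 = 70
W→T→Y→R→L→H→V→W: 5+13+14+17+4+9+16 = 78
W→T→Y→R→L→V→H→W: 5+13+14+17+5+9+7 = 70
W→T→Y→R→V→H→L→W: 5+13+14+22+9+4+11 = 78
W→T→Y→R→V→L→H→W: 5+13+14+22+5+4+7 = 70
W→T→Y→H→R→L→V→W: 5+13+15+13+17+5+16 = 84
W→T→Y→H→R→V→L→W: 5+13+15+13+22+5+11 = 84
… (352 more)
W→T→R→Y→V→L→H→W: 5+3+14+18+5+4+7 = 56  ← best
The minimum is 56.
One optimal route: W → T → R → Y → V → L → H → W (or its reverse).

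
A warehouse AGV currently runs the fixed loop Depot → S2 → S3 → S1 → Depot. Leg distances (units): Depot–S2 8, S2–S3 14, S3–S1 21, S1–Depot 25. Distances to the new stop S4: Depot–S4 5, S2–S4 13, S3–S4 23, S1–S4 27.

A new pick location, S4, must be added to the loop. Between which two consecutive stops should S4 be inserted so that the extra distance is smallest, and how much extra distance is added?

+7 — insert S4 between S1 and Depot.

Insertion cost between consecutive stops i–j is d(i,S4) + d(S4,j) − d(i,j):
  between Depot and S2: 5 + 13 − 8 = 10
  between S2 and S3: 13 + 23 − 14 = 22
  between S3 and S1: 23 + 27 − 21 = 29
  between S1 and Depot: 27 + 5 − 25 = 7
Cheapest insertion is between S1 and Depot, adding 7.
New total = 68 + 7 = 75.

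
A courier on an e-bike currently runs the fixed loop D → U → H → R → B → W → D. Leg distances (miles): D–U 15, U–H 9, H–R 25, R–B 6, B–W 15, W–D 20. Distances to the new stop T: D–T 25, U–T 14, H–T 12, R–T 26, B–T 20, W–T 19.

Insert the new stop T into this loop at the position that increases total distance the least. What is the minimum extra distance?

Insertion cost between consecutive stops i–j is d(i,T) + d(T,j) − d(i,j):
  between D and U: 25 + 14 − 15 = 24
  between U and H: 14 + 12 − 9 = 17
  between H and R: 12 + 26 − 25 = 13
  between R and B: 26 + 20 − 6 = 40
  between B and W: 20 + 19 − 15 = 24
  between W and D: 19 + 25 − 20 = 24
Cheapest insertion is between H and R, adding 13.
New total = 90 + 13 = 103.

Adding 13 miles by placing T on the H–R leg.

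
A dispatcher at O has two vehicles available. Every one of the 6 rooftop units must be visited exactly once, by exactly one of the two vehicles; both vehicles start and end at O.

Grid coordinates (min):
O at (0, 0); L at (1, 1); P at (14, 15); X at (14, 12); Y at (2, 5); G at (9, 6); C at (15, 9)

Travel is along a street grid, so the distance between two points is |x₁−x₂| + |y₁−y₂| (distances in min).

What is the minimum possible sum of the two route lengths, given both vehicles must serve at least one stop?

Try each way of splitting the stops between the two vehicles (each non-empty) and, for each split, find the best tour for each vehicle:
  {L} + {P, X, Y, G, C}: 4 + 60 = 64
  {P} + {L, X, Y, G, C}: 58 + 54 = 112
  {L, P} + {X, Y, G, C}: 58 + 54 = 112
  {X} + {L, P, Y, G, C}: 52 + 60 = 112
  {L, X} + {P, Y, G, C}: 52 + 60 = 112
  {P, X} + {L, Y, G, C}: 58 + 48 = 106
  … (31 splits in total)
Best: vehicle 1 O → L → O = 4; vehicle 2 O → P → X → C → G → Y → O = 60; combined 64.

64 min — the smallest possible combined total.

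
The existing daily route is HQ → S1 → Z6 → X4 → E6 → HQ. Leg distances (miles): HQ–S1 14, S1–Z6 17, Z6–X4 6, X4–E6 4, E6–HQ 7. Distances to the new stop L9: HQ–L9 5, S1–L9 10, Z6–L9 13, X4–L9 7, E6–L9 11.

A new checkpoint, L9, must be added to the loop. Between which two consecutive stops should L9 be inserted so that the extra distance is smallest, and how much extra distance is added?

Adding 1 miles by placing L9 on the HQ–S1 leg.

Insertion cost between consecutive stops i–j is d(i,L9) + d(L9,j) − d(i,j):
  between HQ and S1: 5 + 10 − 14 = 1
  between S1 and Z6: 10 + 13 − 17 = 6
  between Z6 and X4: 13 + 7 − 6 = 14
  between X4 and E6: 7 + 11 − 4 = 14
  between E6 and HQ: 11 + 5 − 7 = 9
Cheapest insertion is between HQ and S1, adding 1.
New total = 48 + 1 = 49.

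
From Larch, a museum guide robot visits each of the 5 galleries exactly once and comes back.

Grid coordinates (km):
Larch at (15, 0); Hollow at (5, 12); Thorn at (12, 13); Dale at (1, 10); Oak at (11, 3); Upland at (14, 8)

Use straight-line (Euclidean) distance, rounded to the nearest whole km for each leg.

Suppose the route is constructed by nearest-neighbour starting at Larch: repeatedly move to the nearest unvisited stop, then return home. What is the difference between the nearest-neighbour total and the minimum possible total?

From Larch: Oak=5, Upland=8, Thorn=13, Hollow=16, Dale=17 → choose Oak (5).
From Oak: Upland=6, Thorn=10, Hollow=11, Dale=12 → choose Upland (6).
From Upland: Thorn=5, Hollow=10, Dale=13 → choose Thorn (5).
From Thorn: Hollow=7, Dale=11 → choose Hollow (7).
From Hollow: Dale=4 → choose Dale (4).
NN route Larch → Oak → Upland → Thorn → Hollow → Dale → Larch costs 44.
Optimal: Larch → Oak → Dale → Hollow → Thorn → Upland → Larch costs 41 (by enumerating all 60 distinct tours).
Excess = 44 − 41 = 3.

Excess over optimum: 3 km.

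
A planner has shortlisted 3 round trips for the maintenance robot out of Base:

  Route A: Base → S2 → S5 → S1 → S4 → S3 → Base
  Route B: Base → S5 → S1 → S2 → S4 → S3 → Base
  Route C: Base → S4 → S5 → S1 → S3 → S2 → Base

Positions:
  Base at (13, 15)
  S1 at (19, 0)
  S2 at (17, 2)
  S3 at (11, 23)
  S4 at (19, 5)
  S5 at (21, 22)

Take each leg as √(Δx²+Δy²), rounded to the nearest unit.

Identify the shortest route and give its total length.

68 — Route B is the shortest.

Route A: 14 + 20 + 22 + 5 + 20 + 8 = 89
Route B: 11 + 22 + 3 + 4 + 20 + 8 = 68
Route C: 12 + 17 + 22 + 24 + 22 + 14 = 111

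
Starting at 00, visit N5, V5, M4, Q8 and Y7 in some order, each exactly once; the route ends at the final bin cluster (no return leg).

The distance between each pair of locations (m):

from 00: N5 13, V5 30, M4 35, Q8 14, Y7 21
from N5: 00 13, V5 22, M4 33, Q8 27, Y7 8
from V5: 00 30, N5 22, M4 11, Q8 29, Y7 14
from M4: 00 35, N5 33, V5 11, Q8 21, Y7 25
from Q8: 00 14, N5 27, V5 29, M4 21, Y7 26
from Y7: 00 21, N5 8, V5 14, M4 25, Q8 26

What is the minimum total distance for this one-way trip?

There are 5! = 120 possible orderings.
00 → N5 → V5 → M4 → Q8 → Y7: 13+22+11+21+26 = 93
00 → N5 → V5 → M4 → Y7 → Q8: 13+22+11+25+26 = 97
00 → N5 → V5 → Q8 → M4 → Y7: 13+22+29+21+25 = 110
00 → N5 → V5 → Q8 → Y7 → M4: 13+22+29+26+25 = 115
00 → N5 → V5 → Y7 → M4 → Q8: 13+22+14+25+21 = 95
00 → N5 → V5 → Y7 → Q8 → M4: 13+22+14+26+21 = 96
00 → N5 → M4 → V5 → Q8 → Y7: 13+33+11+29+26 = 112
00 → N5 → M4 → V5 → Y7 → Q8: 13+33+11+14+26 = 97
00 → N5 → M4 → Q8 → V5 → Y7: 13+33+21+29+14 = 110
00 → N5 → M4 → Q8 → Y7 → V5: 13+33+21+26+14 = 107
00 → N5 → M4 → Y7 → V5 → Q8: 13+33+25+14+29 = 114
00 → N5 → M4 → Y7 → Q8 → V5: 13+33+25+26+29 = 126
00 → N5 → Q8 → V5 → M4 → Y7: 13+27+29+11+25 = 105
00 → N5 → Q8 → V5 → Y7 → M4: 13+27+29+14+25 = 108
… (106 more)
00 → N5 → Y7 → V5 → M4 → Q8: 13+8+14+11+21 = 67  ← best
The minimum is 67.
One shortest path: 00 → N5 → Y7 → V5 → M4 → Q8.

Minimum one-way distance = 67 m.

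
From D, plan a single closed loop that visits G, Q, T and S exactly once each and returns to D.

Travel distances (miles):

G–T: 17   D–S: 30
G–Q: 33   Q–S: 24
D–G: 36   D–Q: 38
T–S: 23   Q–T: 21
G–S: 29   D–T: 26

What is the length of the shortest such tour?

There are 12 distinct closed tours to check (reversals are equivalent).
D - G - Q - T - S - D: 36+33+21+23+30 = 143
D - G - Q - S - T - D: 36+33+24+23+26 = 142
D - G - T - Q - S - D: 36+17+21+24+30 = 128
D - G - T - S - Q - D: 36+17+23+24+38 = 138
D - G - S - Q - T - D: 36+29+24+21+26 = 136
D - G - S - T - Q - D: 36+29+23+21+38 = 147
D - Q - G - T - S - D: 38+33+17+23+30 = 141
D - Q - G - S - T - D: 38+33+29+23+26 = 149
D - Q - T - G - S - D: 38+21+17+29+30 = 135
D - Q - S - G - T - D: 38+24+29+17+26 = 134
D - T - G - Q - S - D: 26+17+33+24+30 = 130
D - T - Q - G - S - D: 26+21+33+29+30 = 139
The minimum is 128.
One optimal route: D → G → T → Q → S → D (or its reverse).

Minimum total distance: 128 miles.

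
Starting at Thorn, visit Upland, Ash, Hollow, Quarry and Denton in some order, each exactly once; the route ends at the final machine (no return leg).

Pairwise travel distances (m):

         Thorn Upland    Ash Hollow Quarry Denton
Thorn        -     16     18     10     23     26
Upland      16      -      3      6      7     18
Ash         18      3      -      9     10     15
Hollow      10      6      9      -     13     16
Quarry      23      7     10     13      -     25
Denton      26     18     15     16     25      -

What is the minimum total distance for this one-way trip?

Minimum one-way distance = 48 m.

There are 5! = 120 possible orderings.
Thorn→Upland→Ash→Hollow→Quarry→Denton: 16+3+9+13+25 = 66
Thorn→Upland→Ash→Hollow→Denton→Quarry: 16+3+9+16+25 = 69
Thorn→Upland→Ash→Quarry→Hollow→Denton: 16+3+10+13+16 = 58
Thorn→Upland→Ash→Quarry→Denton→Hollow: 16+3+10+25+16 = 70
Thorn→Upland→Ash→Denton→Hollow→Quarry: 16+3+15+16+13 = 63
Thorn→Upland→Ash→Denton→Quarry→Hollow: 16+3+15+25+13 = 72
Thorn→Upland→Hollow→Ash→Quarry→Denton: 16+6+9+10+25 = 66
Thorn→Upland→Hollow→Ash→Denton→Quarry: 16+6+9+15+25 = 71
Thorn→Upland→Hollow→Quarry→Ash→Denton: 16+6+13+10+15 = 60
Thorn→Upland→Hollow→Quarry→Denton→Ash: 16+6+13+25+15 = 75
Thorn→Upland→Hollow→Denton→Ash→Quarry: 16+6+16+15+10 = 63
Thorn→Upland→Hollow→Denton→Quarry→Ash: 16+6+16+25+10 = 73
Thorn→Upland→Quarry→Ash→Hollow→Denton: 16+7+10+9+16 = 58
Thorn→Upland→Quarry→Ash→Denton→Hollow: 16+7+10+15+16 = 64
… (106 more)
Thorn→Hollow→Upland→Quarry→Ash→Denton: 10+6+7+10+15 = 48  ← best
The minimum is 48.
One shortest path: Thorn → Hollow → Upland → Quarry → Ash → Denton.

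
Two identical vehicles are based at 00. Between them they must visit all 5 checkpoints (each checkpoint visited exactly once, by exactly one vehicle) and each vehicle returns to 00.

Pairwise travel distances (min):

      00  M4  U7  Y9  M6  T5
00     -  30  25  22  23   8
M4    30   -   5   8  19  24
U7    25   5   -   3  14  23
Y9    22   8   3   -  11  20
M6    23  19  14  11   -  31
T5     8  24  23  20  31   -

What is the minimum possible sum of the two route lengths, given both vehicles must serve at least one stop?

Minimum combined distance: 88 min.

Check every non-empty split of the stops between the two vehicles; for each half take its own optimal tour:
  {M4} + {U7, Y9, M6, T5}: 60 + 68 = 128
  {U7} + {M4, Y9, M6, T5}: 50 + 74 = 124
  {M4, U7} + {Y9, M6, T5}: 60 + 62 = 122
  {Y9} + {M4, U7, M6, T5}: 44 + 74 = 118
  {M4, Y9} + {U7, M6, T5}: 60 + 68 = 128
  {U7, Y9} + {M4, M6, T5}: 50 + 74 = 124
  … (15 splits in total)
  {M4, U7, Y9, M6} + {T5}: 72 + 16 = 88  ← best
Best: vehicle 1 00 → M4 → U7 → Y9 → M6 → 00 = 72; vehicle 2 00 → T5 → 00 = 16; combined 88.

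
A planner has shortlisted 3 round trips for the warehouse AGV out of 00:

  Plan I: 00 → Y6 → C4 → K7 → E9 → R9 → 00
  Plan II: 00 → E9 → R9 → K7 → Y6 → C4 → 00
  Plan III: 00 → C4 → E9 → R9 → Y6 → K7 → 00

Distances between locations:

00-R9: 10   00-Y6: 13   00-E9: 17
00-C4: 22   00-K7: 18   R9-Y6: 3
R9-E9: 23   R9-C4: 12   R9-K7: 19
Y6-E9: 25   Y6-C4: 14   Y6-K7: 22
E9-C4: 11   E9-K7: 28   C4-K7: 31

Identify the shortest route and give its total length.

99 — Plan III is the shortest.

Plan I: 13 + 14 + 31 + 28 + 23 + 10 = 119
Plan II: 17 + 23 + 19 + 22 + 14 + 22 = 117
Plan III: 22 + 11 + 23 + 3 + 22 + 18 = 99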